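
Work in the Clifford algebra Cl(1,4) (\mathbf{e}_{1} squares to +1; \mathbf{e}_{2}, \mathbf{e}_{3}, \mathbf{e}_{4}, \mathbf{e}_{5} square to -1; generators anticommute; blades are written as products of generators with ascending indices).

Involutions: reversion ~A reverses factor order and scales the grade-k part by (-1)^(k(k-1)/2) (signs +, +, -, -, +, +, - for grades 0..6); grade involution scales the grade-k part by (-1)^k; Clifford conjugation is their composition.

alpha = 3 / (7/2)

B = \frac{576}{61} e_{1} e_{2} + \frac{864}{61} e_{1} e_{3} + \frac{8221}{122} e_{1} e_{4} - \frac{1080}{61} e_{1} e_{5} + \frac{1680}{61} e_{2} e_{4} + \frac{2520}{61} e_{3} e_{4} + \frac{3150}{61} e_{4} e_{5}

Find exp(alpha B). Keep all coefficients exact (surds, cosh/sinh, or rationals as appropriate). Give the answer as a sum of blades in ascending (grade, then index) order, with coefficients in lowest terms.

B^2 term by term: the squares give (\frac{576}{61})^2*(e_{1} e_{2})^2 + (\frac{864}{61})^2*(e_{1} e_{3})^2 + (\frac{8221}{122})^2*(e_{1} e_{4})^2 + (-\frac{1080}{61})^2*(e_{1} e_{5})^2 + (\frac{1680}{61})^2*(e_{2} e_{4})^2 + (\frac{2520}{61})^2*(e_{3} e_{4})^2 + (\frac{3150}{61})^2*(e_{4} e_{5})^2 = \frac{331776}{3721}*(+1) + \frac{746496}{3721}*(+1) + \frac{67584841}{14884}*(+1) + \frac{1166400}{3721}*(+1) + \frac{2822400}{3721}*(-1) + \frac{6350400}{3721}*(-1) + \frac{9922500}{3721}*(-1) = \frac{49}{4} (each basis 2-blade squares to minus the product of its generators' squares); cross terms between blades sharing an index anticommute and cancel; the commuting (index-disjoint) pairs give grade-4 terms 2*c*c'*(blade product), which cancel blade by blade — e_{1} e_{2} e_{3} e_{4}: \frac{2903040}{3721} - \frac{2903040}{3721} = 0; e_{1} e_{2} e_{4} e_{5}: \frac{3628800}{3721} - \frac{3628800}{3721} = 0; e_{1} e_{3} e_{4} e_{5}: \frac{5443200}{3721} - \frac{5443200}{3721} = 0 — confirming B is simple. So B^2 = \frac{49}{4}.
B^2 = \frac{49}{4} — a positive square means the series sums to a boost: l = \frac{7}{2}, alpha*l = 3, so exp(alpha B) = cosh(3) + (sinh(3)/(\frac{7}{2}))*B = \cosh{\left(3 \right)} + (\frac{2 \sinh{\left(3 \right)}}{7})*B.
Answer: \cosh{\left(3 \right)} + \frac{1152 \sinh{\left(3 \right)}}{427} e_{1} e_{2} + \frac{1728 \sinh{\left(3 \right)}}{427} e_{1} e_{3} + \frac{8221 \sinh{\left(3 \right)}}{427} e_{1} e_{4} - \frac{2160 \sinh{\left(3 \right)}}{427} e_{1} e_{5} + \frac{480 \sinh{\left(3 \right)}}{61} e_{2} e_{4} + \frac{720 \sinh{\left(3 \right)}}{61} e_{3} e_{4} + \frac{900 \sinh{\left(3 \right)}}{61} e_{4} e_{5}


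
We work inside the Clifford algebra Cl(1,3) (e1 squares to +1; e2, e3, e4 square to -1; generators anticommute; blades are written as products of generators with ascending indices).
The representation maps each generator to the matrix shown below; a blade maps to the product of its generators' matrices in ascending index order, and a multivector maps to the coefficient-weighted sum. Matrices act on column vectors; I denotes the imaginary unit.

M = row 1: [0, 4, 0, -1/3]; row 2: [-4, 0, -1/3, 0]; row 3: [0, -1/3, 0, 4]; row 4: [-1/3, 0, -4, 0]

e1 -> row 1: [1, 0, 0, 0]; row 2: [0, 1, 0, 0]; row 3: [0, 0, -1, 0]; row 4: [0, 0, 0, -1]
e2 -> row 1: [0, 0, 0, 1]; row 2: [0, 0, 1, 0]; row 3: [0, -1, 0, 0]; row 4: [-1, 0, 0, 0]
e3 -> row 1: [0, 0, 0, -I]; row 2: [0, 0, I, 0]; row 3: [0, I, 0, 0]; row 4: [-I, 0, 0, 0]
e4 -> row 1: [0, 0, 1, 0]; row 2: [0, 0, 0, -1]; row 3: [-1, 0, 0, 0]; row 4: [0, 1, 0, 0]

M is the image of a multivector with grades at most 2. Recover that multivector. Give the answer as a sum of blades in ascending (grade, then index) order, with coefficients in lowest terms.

Method: the blade images are trace-orthogonal — tr(rho(e_A) rho(e_B)^-1) = 4 if A = B and 0 otherwise — and rho(e_A)^-1 = (e_A)^2 * rho(e_A) with (e_A)^2 = +1 or -1, so the coefficient of e_A in the preimage is (e_A)^2 * tr(M rho(e_A))/4.
Nonzero projections over blades of grade <= 2: e1 e2: (e1 e2)^2 = +1, tr(M rho(e1 e2)) = -4/3, coefficient -1/3; e2 e4: (e2 e4)^2 = -1, tr(M rho(e2 e4)) = -16, coefficient 4. Every other blade of grade <= 2 projects to 0.
Answer: -1/3*e1 e2 + 4*e2 e4


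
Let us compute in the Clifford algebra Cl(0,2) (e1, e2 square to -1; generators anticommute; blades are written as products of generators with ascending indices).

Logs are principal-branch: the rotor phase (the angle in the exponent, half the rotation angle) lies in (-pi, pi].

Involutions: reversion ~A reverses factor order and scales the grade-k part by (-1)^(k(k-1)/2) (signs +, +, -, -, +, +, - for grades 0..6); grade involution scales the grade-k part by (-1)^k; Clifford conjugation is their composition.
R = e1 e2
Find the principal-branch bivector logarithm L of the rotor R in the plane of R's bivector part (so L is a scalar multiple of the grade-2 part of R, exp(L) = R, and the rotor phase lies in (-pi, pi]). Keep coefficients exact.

The scalar part of R is 0, and that scalar determines the rotor phase on the principal branch; recovering the unit plane as bivector-part over sine of the phase gives L = phase * plane.
Concretely: cos(phase) = 0 gives phase = ±pi/2, and since phase/sin(phase) is even the sign is immaterial: L = (phase/sin(phase)) * <R>_2 = (pi/2) * <R>_2.
Answer: pi/2*e1 e2


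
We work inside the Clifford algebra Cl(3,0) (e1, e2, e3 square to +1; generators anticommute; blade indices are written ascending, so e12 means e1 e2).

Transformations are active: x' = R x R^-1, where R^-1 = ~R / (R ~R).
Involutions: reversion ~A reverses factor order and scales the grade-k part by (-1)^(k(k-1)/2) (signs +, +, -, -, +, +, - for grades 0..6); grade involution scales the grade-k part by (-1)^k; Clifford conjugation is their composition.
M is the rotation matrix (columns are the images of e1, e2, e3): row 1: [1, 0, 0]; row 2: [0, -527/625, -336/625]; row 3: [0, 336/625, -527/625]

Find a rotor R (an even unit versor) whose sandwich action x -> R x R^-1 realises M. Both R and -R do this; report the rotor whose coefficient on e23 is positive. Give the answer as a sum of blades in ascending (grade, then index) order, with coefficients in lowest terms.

Method: write R = a + b12*e12 + b13*e13 + b23*e23 with a^2 + b12^2 + b13^2 + b23^2 = 1 (so R^-1 = ~R). Expanding the columns R e_j ~R gives tr M = 4a^2 - 1 and, from the antisymmetric part, M21 - M12 = -4a*b12, M13 - M31 = 4a*b13, M32 - M23 = -4a*b23.
Here tr M = -429/625, so a^2 = (1 + tr M)/4 = 49/625 and a = ±7/25. Taking a = 7/25: M21 - M12 = 0, M13 - M31 = 0, M32 - M23 = 672/625, giving b12 = 0, b13 = 0, b23 = -24/25, i.e. R = 7/25 - 24/25*e23.
Its e23 coefficient is negative, so report the other preimage -R.
Answer: -7/25 + 24/25*e23. Sheet selection: the two-to-one cover makes ±R indistinguishable at the matrix level (trace -429/625), so uniqueness comes from the required sign on e23.


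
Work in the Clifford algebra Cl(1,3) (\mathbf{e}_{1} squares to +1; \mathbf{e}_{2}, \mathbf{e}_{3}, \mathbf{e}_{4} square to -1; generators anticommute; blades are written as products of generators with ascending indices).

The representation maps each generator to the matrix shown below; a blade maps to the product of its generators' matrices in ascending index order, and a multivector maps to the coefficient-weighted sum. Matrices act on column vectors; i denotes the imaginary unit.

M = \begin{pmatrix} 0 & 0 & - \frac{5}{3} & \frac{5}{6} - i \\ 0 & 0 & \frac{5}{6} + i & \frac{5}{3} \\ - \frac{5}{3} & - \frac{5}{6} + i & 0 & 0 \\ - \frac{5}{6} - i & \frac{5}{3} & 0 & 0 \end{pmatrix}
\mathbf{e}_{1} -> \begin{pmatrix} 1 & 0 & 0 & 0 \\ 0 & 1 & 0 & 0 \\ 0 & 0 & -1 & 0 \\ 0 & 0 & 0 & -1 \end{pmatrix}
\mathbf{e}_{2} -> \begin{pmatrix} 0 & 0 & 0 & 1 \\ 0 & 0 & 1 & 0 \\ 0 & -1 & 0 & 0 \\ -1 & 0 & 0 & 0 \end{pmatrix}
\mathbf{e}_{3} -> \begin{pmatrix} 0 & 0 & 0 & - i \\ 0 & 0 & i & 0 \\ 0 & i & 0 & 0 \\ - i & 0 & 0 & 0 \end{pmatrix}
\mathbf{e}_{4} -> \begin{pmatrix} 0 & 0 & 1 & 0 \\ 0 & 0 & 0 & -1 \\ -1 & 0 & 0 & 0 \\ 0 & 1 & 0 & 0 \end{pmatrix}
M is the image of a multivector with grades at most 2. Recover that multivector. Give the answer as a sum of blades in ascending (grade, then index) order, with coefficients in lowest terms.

Method: the blade images are trace-orthogonal — tr(rho(e_A) rho(e_B)^-1) = 4 if A = B and 0 otherwise — and rho(e_A)^-1 = (e_A)^2 * rho(e_A) with (e_A)^2 = +1 or -1, so the coefficient of e_A in the preimage is (e_A)^2 * tr(M rho(e_A))/4.
Nonzero projections over blades of grade <= 2: e_{2}: (e_{2})^2 = -1, tr(M rho(e_{2})) = - \frac{10}{3}, coefficient \frac{5}{6}; e_{3}: (e_{3})^2 = -1, tr(M rho(e_{3})) = -4, coefficient 1; e_{1} e_{4}: (e_{1} e_{4})^2 = +1, tr(M rho(e_{1} e_{4})) = - \frac{20}{3}, coefficient -\frac{5}{3}. Every other blade of grade <= 2 projects to 0.
Answer: \frac{5}{6} e_{2} + e_{3} - \frac{5}{3} e_{1} e_{4}


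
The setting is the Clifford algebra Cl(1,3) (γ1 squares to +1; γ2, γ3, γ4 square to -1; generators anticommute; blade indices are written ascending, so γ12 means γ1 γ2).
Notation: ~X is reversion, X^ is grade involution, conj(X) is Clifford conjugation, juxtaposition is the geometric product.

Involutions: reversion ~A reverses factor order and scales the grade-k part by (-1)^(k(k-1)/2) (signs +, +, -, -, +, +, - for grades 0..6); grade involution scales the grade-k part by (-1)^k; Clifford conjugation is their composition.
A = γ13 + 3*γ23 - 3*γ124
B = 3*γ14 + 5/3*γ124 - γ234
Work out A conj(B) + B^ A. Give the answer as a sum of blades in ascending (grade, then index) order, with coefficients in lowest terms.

first term: 5 - 9*γ2 + 3*γ4 + 3*γ13 + 3*γ34 - γ124 + 5*γ134 + 5/3*γ234 - 9*γ1234
second term: -5 + 9*γ2 - 3*γ4 + 3*γ13 + 3*γ34 - γ124 + 5*γ134 + 5/3*γ234 + 9*γ1234
Answer: 6*γ13 + 6*γ34 - 2*γ124 + 10*γ134 + 10/3*γ234


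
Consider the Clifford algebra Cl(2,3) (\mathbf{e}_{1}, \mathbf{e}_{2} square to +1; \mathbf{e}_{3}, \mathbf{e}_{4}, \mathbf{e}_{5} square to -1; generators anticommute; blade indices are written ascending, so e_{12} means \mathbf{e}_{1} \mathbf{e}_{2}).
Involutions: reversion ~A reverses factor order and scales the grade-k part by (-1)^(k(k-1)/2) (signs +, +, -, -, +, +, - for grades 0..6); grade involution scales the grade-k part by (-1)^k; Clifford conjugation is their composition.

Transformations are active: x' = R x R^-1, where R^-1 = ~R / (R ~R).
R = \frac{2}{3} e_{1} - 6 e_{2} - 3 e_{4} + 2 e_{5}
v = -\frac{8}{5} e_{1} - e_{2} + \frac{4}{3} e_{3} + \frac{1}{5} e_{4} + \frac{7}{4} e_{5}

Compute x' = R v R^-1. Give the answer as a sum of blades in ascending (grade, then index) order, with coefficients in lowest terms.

~R = \frac{2}{3} e_{1} - 6 e_{2} - 3 e_{4} + 2 e_{5}, and R ~R = \frac{211}{9}, so R^-1 = ~R / (\frac{211}{9}).
R v = \frac{61}{30} - \frac{154}{15} e_{12} + \frac{8}{9} e_{13} - \frac{14}{3} e_{14} + \frac{131}{30} e_{15} - 8 e_{23} - \frac{21}{5} e_{24} - \frac{17}{2} e_{25} + 4 e_{34} - \frac{8}{3} e_{35} - \frac{113}{20} e_{45}
Answer: \frac{362}{211} e_{1} - \frac{43}{1055} e_{2} - \frac{4}{3} e_{3} - \frac{152}{211} e_{4} - \frac{5921}{4220} e_{5}


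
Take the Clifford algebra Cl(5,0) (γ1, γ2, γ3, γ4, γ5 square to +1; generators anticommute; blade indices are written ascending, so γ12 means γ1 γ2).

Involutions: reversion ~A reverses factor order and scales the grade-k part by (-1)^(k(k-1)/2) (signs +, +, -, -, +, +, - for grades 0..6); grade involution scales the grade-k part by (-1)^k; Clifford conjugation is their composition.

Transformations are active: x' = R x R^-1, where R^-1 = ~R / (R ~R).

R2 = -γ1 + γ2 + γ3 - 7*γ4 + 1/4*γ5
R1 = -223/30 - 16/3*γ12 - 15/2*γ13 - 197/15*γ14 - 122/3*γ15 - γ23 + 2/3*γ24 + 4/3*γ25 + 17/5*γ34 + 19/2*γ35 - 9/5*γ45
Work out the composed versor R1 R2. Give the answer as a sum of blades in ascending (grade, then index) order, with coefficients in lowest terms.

Distribute over the terms of R2 (each basis-blade product reordered to ascending indices, repeated generators contracted through their squares):
R1 (-γ1) = 223/30*γ1 - 16/3*γ2 - 15/2*γ3 - 197/15*γ4 - 122/3*γ5 + γ123 - 2/3*γ124 - 4/3*γ125 - 17/5*γ134 - 19/2*γ135 + 9/5*γ145
R1 (γ2) = -16/3*γ1 - 223/30*γ2 + γ3 - 2/3*γ4 - 4/3*γ5 + 15/2*γ123 + 197/15*γ124 + 122/3*γ125 + 17/5*γ234 + 19/2*γ235 - 9/5*γ245
R1 (γ3) = -15/2*γ1 - γ2 - 223/30*γ3 - 17/5*γ4 - 19/2*γ5 - 16/3*γ123 + 197/15*γ134 + 122/3*γ135 - 2/3*γ234 - 4/3*γ235 - 9/5*γ345
R1 (-7*γ4) = 1379/15*γ1 - 14/3*γ2 - 119/5*γ3 + 1561/30*γ4 - 63/5*γ5 + 112/3*γ124 + 105/2*γ134 - 854/3*γ145 + 7*γ234 + 28/3*γ245 + 133/2*γ345
R1 (1/4*γ5) = -61/6*γ1 + 1/3*γ2 + 19/8*γ3 - 9/20*γ4 - 223/120*γ5 - 4/3*γ125 - 15/8*γ135 - 197/60*γ145 - 1/4*γ235 + 1/6*γ245 + 17/20*γ345
Summing the partial products and collecting blades:
Answer: 2291/30*γ1 - 181/10*γ2 - 4243/120*γ3 + 2063/60*γ4 - 1583/24*γ5 + 19/6*γ123 + 249/5*γ124 + 38*γ125 + 1867/30*γ134 + 703/24*γ135 - 5723/20*γ145 + 146/15*γ234 + 95/12*γ235 + 77/10*γ245 + 1311/20*γ345


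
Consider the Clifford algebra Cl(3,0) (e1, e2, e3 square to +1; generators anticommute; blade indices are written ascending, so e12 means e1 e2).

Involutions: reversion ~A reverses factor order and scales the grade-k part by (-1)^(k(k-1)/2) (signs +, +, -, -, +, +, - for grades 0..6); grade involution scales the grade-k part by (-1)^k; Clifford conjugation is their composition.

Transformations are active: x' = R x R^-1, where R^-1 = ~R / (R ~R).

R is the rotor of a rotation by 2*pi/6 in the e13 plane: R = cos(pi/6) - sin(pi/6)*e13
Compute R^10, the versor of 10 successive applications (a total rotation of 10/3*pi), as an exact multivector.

The rotor phase is half the rotation angle and phases add under composition, so 10 steps in the e13 plane accumulate phase 10*(pi/6) = 5*pi/3: R^10 = cos(5*pi/3) - sin(5*pi/3)*e13.
cos(5*pi/3) = 1/2 and sin(5*pi/3) = -sqrt(3)/2, so R^10 = 1/2 + sqrt(3)/2*e13. The net rotation is 4/3*pi (after discarding 1 full turn, each of which contributes a factor -1 to the rotor); the rotor keeps the half-angle phase exactly.
Answer: 1/2 + sqrt(3)/2*e13


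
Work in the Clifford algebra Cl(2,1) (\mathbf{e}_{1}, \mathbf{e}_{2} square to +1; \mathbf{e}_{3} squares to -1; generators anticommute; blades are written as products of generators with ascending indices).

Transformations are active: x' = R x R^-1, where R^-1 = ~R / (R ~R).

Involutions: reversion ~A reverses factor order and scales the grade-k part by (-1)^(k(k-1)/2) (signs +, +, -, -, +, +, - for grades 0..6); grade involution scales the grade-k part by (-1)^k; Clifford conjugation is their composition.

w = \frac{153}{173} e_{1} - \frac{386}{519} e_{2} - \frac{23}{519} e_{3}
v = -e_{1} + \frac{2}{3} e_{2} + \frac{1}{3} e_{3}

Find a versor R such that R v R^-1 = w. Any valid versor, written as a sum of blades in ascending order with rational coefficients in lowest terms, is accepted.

Here q(v) = q(w) = \frac{4}{3}; the classical choice R = v + w = -\frac{20}{173} e_{1} - \frac{40}{519} e_{2} + \frac{50}{173} e_{3} then realises v -> w under the sandwich.
Answer: -\frac{20}{173} e_{1} - \frac{40}{519} e_{2} + \frac{50}{173} e_{3}


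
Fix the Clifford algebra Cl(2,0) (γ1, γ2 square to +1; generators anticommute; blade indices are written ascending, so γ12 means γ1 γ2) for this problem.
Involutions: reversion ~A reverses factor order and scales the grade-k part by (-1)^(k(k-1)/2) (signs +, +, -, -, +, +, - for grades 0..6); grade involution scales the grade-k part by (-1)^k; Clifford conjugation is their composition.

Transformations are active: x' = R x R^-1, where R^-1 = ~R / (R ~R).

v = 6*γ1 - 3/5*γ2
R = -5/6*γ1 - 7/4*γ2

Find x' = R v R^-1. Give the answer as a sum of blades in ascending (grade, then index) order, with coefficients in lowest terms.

~R = -5/6*γ1 - 7/4*γ2, and R ~R = 541/144, so R^-1 = ~R / (541/144).
R v = -79/20 + 11*γ12
Answer: -2298/541*γ1 + 11577/2705*γ2


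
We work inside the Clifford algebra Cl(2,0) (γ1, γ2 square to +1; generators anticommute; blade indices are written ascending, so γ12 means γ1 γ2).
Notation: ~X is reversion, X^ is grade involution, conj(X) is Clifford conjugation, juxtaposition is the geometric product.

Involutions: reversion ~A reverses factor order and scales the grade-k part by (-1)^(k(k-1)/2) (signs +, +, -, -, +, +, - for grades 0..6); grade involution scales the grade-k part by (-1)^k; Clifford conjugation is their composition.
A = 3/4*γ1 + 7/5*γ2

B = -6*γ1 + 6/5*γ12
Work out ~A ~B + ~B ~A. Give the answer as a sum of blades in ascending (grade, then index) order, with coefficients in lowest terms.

first term: -9/2 + 42/25*γ1 - 9/10*γ2 + 42/5*γ12
second term: -9/2 - 42/25*γ1 + 9/10*γ2 - 42/5*γ12
Answer: -9


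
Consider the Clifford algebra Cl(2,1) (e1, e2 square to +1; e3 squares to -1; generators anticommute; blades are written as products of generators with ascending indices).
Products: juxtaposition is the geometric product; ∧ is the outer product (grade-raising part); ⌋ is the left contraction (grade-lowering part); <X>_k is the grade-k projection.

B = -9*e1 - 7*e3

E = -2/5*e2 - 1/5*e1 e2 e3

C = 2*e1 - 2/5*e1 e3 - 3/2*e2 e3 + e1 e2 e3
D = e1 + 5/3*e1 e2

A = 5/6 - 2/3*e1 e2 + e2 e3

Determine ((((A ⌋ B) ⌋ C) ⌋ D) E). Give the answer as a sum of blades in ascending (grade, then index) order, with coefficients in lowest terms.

step 1: -15/2*e1 - 35/6*e3
step 2: -15 + 7/3*e1 + 35/4*e2 + 3*e3 + 35/6*e1 e2 - 15/2*e2 e3
step 3: -133/18 - 355/12*e1 + 35/9*e2 - 25*e1 e2
step 4: -14/9 + 10*e1 + 133/45*e2 - 5*e3 + 71/6*e1 e2 + 7/9*e1 e3 + 71/12*e2 e3 + 133/90*e1 e2 e3
Answer: -14/9 + 10*e1 + 133/45*e2 - 5*e3 + 71/6*e1 e2 + 7/9*e1 e3 + 71/12*e2 e3 + 133/90*e1 e2 e3


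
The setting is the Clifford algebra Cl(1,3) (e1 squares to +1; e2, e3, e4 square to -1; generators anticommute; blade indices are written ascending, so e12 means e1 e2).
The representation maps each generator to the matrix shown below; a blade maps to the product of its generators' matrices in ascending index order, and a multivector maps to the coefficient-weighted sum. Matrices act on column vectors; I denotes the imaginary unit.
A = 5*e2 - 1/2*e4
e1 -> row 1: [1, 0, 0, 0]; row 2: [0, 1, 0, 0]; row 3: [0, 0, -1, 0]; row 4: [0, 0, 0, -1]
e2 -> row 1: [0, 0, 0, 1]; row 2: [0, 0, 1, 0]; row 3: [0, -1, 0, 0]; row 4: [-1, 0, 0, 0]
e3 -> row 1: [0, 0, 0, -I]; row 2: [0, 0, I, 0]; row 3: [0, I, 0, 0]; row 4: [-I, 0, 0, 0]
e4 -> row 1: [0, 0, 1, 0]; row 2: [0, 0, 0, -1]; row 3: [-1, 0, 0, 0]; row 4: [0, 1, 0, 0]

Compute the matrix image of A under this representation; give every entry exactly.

M = (5)*rho(e2) + (-1/2)*rho(e4), summed entrywise:
Answer: row 1: [0, 0, -1/2, 5]; row 2: [0, 0, 5, 1/2]; row 3: [1/2, -5, 0, 0]; row 4: [-5, -1/2, 0, 0]


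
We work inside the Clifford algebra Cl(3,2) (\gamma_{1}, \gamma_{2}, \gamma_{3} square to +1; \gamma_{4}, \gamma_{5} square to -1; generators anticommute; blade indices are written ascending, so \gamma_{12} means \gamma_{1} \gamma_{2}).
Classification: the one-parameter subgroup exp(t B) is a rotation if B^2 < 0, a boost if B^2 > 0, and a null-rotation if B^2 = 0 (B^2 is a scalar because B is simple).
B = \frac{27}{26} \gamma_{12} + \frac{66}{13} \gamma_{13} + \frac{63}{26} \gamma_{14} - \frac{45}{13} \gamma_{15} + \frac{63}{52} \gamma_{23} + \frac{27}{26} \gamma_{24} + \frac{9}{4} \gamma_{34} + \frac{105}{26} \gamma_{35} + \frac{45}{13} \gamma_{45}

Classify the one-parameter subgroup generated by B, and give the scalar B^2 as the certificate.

B^2 term by term: the squares give (\frac{27}{26})^2*(\gamma_{12})^2 + (\frac{66}{13})^2*(\gamma_{13})^2 + (\frac{63}{26})^2*(\gamma_{14})^2 + (-\frac{45}{13})^2*(\gamma_{15})^2 + (\frac{63}{52})^2*(\gamma_{23})^2 + (\frac{27}{26})^2*(\gamma_{24})^2 + (\frac{9}{4})^2*(\gamma_{34})^2 + (\frac{105}{26})^2*(\gamma_{35})^2 + (\frac{45}{13})^2*(\gamma_{45})^2 = \frac{729}{676}*(-1) + \frac{4356}{169}*(-1) + \frac{3969}{676}*(+1) + \frac{2025}{169}*(+1) + \frac{3969}{2704}*(-1) + \frac{729}{676}*(+1) + \frac{81}{16}*(+1) + \frac{11025}{676}*(+1) + \frac{2025}{169}*(-1) = 0 (each basis 2-blade squares to minus the product of its generators' squares); cross terms between blades sharing an index anticommute and cancel; the commuting (index-disjoint) pairs give grade-4 terms 2*c*c'*(blade product), which cancel blade by blade — \gamma_{1234}: \frac{243}{52} - \frac{1782}{169} + \frac{3969}{676} = 0; \gamma_{1235}: \frac{2835}{338} - \frac{2835}{338} = 0; \gamma_{1245}: \frac{1215}{169} - \frac{1215}{169} = 0; \gamma_{1345}: \frac{5940}{169} - \frac{6615}{338} - \frac{405}{26} = 0; \gamma_{2345}: \frac{2835}{338} - \frac{2835}{338} = 0 — confirming B is simple. So B^2 = 0.
Answer: null-rotation, certificate B^2 = 0. Key observation: B^2 = 0 is a conjugation invariant, so its sign decides the class regardless of the surface form of B.


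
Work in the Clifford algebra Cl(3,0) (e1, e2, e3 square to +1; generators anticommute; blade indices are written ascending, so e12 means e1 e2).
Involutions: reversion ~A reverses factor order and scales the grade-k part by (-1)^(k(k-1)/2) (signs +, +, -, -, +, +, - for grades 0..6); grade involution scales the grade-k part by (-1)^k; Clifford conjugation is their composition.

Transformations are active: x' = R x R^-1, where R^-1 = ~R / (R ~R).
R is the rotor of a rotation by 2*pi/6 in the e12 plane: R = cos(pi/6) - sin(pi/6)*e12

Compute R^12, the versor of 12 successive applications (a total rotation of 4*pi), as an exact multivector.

Because a rotor carries half the rotation angle, composing 12 copies of this e12-plane rotor multiplies the phase: 12*(pi/6) = 2*pi, hence R^12 = cos(2*pi) - sin(2*pi)*e12.
cos(2*pi) = 1 and sin(2*pi) = 0, so R^12 = 1. The total rotation 4*pi is 2 full turns, so every vector returns to itself, yet the rotor is +1, back on the identity sheet (an even number of 2*pi turns).
Answer: 1


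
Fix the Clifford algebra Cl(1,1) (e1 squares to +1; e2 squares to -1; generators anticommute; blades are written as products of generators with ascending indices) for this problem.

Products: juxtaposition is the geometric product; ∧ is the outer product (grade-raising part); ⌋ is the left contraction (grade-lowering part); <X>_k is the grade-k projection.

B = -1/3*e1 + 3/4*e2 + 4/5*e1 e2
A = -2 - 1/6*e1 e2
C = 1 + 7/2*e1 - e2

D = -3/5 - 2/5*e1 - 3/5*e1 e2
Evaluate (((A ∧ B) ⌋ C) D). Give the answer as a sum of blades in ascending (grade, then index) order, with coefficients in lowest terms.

step 1: 2/3*e1 - 3/2*e2 - 8/5*e1 e2
step 2: 5/6
step 3: -1/2 - 1/3*e1 - 1/2*e1 e2
Answer: -1/2 - 1/3*e1 - 1/2*e1 e2


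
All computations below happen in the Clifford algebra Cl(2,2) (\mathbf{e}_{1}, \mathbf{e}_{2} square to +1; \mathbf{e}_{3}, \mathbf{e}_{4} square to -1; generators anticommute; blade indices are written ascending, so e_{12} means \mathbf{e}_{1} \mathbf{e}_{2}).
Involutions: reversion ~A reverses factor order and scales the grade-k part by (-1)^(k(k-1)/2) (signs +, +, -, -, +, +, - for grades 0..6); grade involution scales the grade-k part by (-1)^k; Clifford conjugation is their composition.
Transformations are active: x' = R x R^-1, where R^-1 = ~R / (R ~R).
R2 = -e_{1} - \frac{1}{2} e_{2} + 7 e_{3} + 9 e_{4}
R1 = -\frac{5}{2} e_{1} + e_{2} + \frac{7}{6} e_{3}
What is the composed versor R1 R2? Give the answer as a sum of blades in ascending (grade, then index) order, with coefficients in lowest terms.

Distribute over the terms of R1 (each basis-blade product reordered to ascending indices, repeated generators contracted through their squares):
(-\frac{5}{2} e_{1}) R2 = \frac{5}{2} + \frac{5}{4} e_{12} - \frac{35}{2} e_{13} - \frac{45}{2} e_{14}
(e_{2}) R2 = -\frac{1}{2} + e_{12} + 7 e_{23} + 9 e_{24}
(\frac{7}{6} e_{3}) R2 = -\frac{49}{6} + \frac{7}{6} e_{13} + \frac{7}{12} e_{23} + \frac{21}{2} e_{34}
Summing the partial products and collecting blades:
Answer: -\frac{37}{6} + \frac{9}{4} e_{12} - \frac{49}{3} e_{13} - \frac{45}{2} e_{14} + \frac{91}{12} e_{23} + 9 e_{24} + \frac{21}{2} e_{34}


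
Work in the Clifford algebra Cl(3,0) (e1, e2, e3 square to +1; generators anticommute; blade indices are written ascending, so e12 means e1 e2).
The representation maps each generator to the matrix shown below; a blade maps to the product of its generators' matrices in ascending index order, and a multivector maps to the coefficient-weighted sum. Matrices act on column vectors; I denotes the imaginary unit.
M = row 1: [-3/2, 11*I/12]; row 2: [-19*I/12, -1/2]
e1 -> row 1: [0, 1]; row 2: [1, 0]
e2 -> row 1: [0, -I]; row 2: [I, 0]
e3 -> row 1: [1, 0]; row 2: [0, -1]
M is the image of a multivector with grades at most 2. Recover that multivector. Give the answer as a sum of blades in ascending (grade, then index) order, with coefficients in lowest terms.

Method: 1, rho(e1), rho(e2), rho(e3) form a trace-orthogonal basis of the 2x2 complex matrices (tr(X Y) = 2 if X = Y, else 0), so M = m0*1 + m1*rho(e1) + m2*rho(e2) + m3*rho(e3) with m0 = tr(M)/2 = -1, m1 = tr(M rho(e1))/2 = -I/3, m2 = tr(M rho(e2))/2 = -5/4, m3 = tr(M rho(e3))/2 = -1/2.
Multiplying table entries, the bivector images are rho(e12) = I*rho(e3), rho(e13) = -I*rho(e2), rho(e23) = I*rho(e1); with real blade coefficients the real parts of m0..m3 are the coefficients of 1, e1, e2, e3 and the imaginary parts give the bivectors (e23: Im m1, e13: -Im m2, e12: Im m3).
Answer: -1 - 5/4*e2 - 1/2*e3 - 1/3*e23


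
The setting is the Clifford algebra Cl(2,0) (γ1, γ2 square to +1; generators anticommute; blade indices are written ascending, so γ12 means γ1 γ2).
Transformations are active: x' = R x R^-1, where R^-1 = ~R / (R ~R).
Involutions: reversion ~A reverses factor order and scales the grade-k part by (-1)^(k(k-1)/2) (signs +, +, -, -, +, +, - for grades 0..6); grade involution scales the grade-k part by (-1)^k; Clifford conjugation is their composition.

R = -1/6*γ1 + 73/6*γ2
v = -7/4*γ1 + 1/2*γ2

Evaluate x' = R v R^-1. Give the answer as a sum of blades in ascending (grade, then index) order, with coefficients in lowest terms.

~R = -1/6*γ1 + 73/6*γ2, and R ~R = 2665/18, so R^-1 = ~R / (2665/18).
R v = 51/8 + 509/24*γ12
Answer: 9251/5330*γ1 + 5839/10660*γ2


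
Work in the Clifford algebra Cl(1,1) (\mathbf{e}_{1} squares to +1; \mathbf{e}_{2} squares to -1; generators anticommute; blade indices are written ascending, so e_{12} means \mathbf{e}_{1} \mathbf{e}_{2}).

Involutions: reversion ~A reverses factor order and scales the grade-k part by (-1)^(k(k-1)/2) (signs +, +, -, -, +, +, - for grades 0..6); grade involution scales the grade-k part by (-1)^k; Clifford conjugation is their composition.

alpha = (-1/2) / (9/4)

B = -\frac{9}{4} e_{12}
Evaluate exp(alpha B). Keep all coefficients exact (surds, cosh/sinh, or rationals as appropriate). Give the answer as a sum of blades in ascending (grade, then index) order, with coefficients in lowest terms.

B^2 = (-\frac{9}{4})^2*(e_{12})^2 = \frac{81}{16}*(+1) = \frac{81}{16} (a basis 2-blade squares to minus the product of its generators' squares).
B^2 = \frac{81}{16} — the positive square puts this in the hyperbolic regime; l = \frac{9}{4}, alpha*l = - \frac{1}{2}, so exp(alpha B) = cosh(- \frac{1}{2}) + (sinh(- \frac{1}{2})/(\frac{9}{4}))*B = \cosh{\left(\frac{1}{2} \right)} + (- \frac{4 \sinh{\left(\frac{1}{2} \right)}}{9})*B.
Answer: \cosh{\left(\frac{1}{2} \right)} + \sinh{\left(\frac{1}{2} \right)} e_{12}


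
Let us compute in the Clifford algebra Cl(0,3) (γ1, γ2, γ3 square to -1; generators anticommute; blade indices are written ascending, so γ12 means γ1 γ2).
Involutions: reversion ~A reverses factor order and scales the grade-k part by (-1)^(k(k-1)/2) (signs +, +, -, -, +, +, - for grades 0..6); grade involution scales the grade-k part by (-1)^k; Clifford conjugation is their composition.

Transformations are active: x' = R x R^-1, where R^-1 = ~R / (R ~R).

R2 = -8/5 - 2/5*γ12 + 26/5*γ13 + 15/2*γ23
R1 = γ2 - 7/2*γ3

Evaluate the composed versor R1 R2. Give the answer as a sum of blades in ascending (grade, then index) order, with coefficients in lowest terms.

Distribute over the terms of R1 (each basis-blade product reordered to ascending indices, repeated generators contracted through their squares):
(γ2) R2 = -2/5*γ1 - 8/5*γ2 - 15/2*γ3 - 26/5*γ123
(-7/2*γ3) R2 = -91/5*γ1 - 105/4*γ2 + 28/5*γ3 + 7/5*γ123
Summing the partial products and collecting blades:
Answer: -93/5*γ1 - 557/20*γ2 - 19/10*γ3 - 19/5*γ123


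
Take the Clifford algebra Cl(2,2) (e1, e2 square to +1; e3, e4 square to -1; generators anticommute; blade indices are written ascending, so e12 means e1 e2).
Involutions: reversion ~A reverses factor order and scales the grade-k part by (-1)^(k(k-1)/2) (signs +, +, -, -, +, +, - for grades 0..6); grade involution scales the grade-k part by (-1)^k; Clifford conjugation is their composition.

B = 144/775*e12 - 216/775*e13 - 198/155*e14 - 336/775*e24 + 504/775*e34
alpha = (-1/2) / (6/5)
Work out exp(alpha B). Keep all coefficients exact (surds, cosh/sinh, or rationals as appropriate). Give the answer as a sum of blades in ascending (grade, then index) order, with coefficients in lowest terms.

B^2 term by term: the squares give (144/775)^2*(e12)^2 + (-216/775)^2*(e13)^2 + (-198/155)^2*(e14)^2 + (-336/775)^2*(e24)^2 + (504/775)^2*(e34)^2 = 20736/600625*(-1) + 46656/600625*(+1) + 39204/24025*(+1) + 112896/600625*(+1) + 254016/600625*(-1) = 36/25 (each basis 2-blade squares to minus the product of its generators' squares); cross terms between blades sharing an index anticommute and cancel; the commuting (index-disjoint) pairs give grade-4 terms 2*c*c'*(blade product), which cancel blade by blade — e1234: 145152/600625 - 145152/600625 = 0 — confirming B is simple. So B^2 = 36/25.
B^2 = 36/25 — hyperbolic case — the even/odd split gives cosh and sinh: l = 6/5, alpha*l = -1/2, so exp(alpha B) = cosh(-1/2) + (sinh(-1/2)/(6/5))*B = cosh(1/2) + (-5*sinh(1/2)/6)*B.
Answer: cosh(1/2) - 24*sinh(1/2)/155*e12 + 36*sinh(1/2)/155*e13 + 33*sinh(1/2)/31*e14 + 56*sinh(1/2)/155*e24 - 84*sinh(1/2)/155*e34


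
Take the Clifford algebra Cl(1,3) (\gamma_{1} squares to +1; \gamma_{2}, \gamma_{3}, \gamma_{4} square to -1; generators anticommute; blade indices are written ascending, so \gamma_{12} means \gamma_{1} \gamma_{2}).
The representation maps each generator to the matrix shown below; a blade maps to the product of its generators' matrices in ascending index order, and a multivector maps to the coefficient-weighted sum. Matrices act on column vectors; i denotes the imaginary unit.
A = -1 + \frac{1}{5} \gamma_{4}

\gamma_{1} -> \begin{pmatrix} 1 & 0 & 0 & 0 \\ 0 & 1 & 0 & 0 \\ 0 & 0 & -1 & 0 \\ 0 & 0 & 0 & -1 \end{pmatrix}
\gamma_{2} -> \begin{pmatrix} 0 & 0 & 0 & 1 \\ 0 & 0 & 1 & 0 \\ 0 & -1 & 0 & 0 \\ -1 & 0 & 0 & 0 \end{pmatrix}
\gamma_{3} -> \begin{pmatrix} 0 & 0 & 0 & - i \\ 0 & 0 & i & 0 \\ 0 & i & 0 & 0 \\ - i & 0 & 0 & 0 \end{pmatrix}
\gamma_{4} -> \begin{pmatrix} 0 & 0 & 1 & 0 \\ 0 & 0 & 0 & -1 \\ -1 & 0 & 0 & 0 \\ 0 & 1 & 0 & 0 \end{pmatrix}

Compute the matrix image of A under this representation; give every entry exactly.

M = (-1)*1 + (\frac{1}{5})*rho(\gamma_{4}), summed entrywise (1 is the identity matrix):
Answer: \begin{pmatrix} -1 & 0 & \frac{1}{5} & 0 \\ 0 & -1 & 0 & - \frac{1}{5} \\ - \frac{1}{5} & 0 & -1 & 0 \\ 0 & \frac{1}{5} & 0 & -1 \end{pmatrix}


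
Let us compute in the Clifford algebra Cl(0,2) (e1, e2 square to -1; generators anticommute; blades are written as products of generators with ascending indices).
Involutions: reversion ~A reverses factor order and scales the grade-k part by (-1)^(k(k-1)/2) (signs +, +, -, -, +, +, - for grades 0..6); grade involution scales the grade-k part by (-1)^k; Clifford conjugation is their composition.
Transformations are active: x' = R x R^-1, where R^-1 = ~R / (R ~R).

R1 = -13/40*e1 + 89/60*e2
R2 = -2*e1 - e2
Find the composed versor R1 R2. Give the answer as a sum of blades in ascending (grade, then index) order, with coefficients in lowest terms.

Distribute over the terms of R1 (each basis-blade product reordered to ascending indices, repeated generators contracted through their squares):
(-13/40*e1) R2 = -13/20 + 13/40*e1 e2
(89/60*e2) R2 = 89/60 + 89/30*e1 e2
Summing the partial products and collecting blades:
Answer: 5/6 + 79/24*e1 e2


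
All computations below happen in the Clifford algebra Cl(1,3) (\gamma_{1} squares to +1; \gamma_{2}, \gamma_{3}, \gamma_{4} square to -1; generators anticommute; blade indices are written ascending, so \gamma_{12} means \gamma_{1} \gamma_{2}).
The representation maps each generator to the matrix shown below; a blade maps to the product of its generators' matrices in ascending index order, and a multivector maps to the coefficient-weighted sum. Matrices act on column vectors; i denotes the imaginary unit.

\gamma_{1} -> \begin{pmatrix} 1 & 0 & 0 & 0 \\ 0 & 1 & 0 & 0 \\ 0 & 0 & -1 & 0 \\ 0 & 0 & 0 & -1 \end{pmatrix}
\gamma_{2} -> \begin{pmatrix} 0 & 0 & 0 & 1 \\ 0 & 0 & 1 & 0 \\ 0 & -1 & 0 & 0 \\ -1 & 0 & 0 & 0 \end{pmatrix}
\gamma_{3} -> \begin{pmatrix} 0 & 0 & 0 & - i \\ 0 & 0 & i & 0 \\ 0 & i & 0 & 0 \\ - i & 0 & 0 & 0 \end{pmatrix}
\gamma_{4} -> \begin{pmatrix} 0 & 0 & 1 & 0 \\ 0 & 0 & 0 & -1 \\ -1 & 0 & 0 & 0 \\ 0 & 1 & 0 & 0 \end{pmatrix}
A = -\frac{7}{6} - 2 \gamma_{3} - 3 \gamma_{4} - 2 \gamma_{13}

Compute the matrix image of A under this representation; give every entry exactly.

Bivector images (products of the table entries): rho(\gamma_{13}) = rho(\gamma_{1})rho(\gamma_{3}) = \begin{pmatrix} 0 & 0 & 0 & - i \\ 0 & 0 & i & 0 \\ 0 & - i & 0 & 0 \\ i & 0 & 0 & 0 \end{pmatrix}.
M = (-\frac{7}{6})*1 + (-2)*rho(\gamma_{3}) + (-3)*rho(\gamma_{4}) + (-2)*rho(\gamma_{13}), summed entrywise (1 is the identity matrix):
Answer: \begin{pmatrix} - \frac{7}{6} & 0 & -3 & 4 i \\ 0 & - \frac{7}{6} & - 4 i & 3 \\ 3 & 0 & - \frac{7}{6} & 0 \\ 0 & -3 & 0 & - \frac{7}{6} \end{pmatrix}


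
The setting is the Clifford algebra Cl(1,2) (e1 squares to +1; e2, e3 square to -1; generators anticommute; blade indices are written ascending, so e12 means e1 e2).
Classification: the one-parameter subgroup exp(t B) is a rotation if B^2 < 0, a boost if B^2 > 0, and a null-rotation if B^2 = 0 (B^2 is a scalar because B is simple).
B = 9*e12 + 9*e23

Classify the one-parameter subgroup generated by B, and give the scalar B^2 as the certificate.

B^2 term by term: the squares give (9)^2*(e12)^2 + (9)^2*(e23)^2 = 81*(+1) + 81*(-1) = 0 (each basis 2-blade squares to minus the product of its generators' squares); cross terms between blades sharing an index anticommute and cancel. So B^2 = 0.
Answer: null-rotation, certificate B^2 = 0. The class reads off the invariant scalar 0 directly.


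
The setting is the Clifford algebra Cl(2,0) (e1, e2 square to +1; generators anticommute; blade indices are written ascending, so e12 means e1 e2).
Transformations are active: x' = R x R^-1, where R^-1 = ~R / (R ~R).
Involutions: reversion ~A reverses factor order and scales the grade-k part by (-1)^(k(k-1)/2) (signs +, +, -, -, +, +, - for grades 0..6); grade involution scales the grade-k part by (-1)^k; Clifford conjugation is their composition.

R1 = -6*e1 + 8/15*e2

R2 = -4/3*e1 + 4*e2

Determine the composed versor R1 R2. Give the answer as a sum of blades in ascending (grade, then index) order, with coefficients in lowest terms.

Distribute over the terms of R1 (each basis-blade product reordered to ascending indices, repeated generators contracted through their squares):
(-6*e1) R2 = 8 - 24*e12
(8/15*e2) R2 = 32/15 + 32/45*e12
Summing the partial products and collecting blades:
Answer: 152/15 - 1048/45*e12


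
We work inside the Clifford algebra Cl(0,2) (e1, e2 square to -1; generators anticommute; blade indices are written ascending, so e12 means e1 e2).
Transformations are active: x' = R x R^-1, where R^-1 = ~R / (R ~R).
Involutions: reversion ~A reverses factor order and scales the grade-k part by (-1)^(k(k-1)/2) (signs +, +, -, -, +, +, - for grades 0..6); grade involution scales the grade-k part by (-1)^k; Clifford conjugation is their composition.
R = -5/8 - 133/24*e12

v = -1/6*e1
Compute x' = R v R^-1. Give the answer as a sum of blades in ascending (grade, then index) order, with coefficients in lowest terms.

~R = -5/8 + 133/24*e12, and R ~R = 8957/288, so R^-1 = ~R / (8957/288).
R v = 5/48*e1 + 133/144*e2
Answer: 4366/26871*e1 - 665/17914*e2


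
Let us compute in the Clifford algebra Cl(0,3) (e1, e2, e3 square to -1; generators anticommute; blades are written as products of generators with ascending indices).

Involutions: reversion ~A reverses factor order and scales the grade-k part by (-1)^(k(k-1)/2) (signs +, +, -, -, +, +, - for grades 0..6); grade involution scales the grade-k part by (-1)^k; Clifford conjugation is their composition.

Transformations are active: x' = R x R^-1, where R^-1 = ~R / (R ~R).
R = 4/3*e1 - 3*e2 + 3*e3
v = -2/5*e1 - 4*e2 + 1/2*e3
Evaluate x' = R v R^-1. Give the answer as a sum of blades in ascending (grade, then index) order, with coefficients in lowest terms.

~R = 4/3*e1 - 3*e2 + 3*e3, and R ~R = -178/9, so R^-1 = ~R / (-178/9).
R v = -389/30 - 98/15*e1 e2 + 28/15*e1 e3 + 21/2*e2 e3
Answer: 956/445*e1 + 59/890*e2 + 1528/445*e3


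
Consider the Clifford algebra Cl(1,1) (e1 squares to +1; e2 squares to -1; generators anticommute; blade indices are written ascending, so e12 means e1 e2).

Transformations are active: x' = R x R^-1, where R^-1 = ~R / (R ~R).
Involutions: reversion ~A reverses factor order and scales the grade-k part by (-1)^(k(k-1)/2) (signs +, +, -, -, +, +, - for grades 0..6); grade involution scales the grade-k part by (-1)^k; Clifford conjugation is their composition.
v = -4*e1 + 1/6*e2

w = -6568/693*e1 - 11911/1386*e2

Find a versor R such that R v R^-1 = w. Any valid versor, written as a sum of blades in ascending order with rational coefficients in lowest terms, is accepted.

Key observation: q(v) = q(w) = 575/36 (sandwiches preserve the norm), so R = v + w = -9340/693*e1 - 5840/693*e2 works whenever it is invertible — the component of v along it is kept and (v - w)/2 reverses, sending v to w.
Answer: -9340/693*e1 - 5840/693*e2


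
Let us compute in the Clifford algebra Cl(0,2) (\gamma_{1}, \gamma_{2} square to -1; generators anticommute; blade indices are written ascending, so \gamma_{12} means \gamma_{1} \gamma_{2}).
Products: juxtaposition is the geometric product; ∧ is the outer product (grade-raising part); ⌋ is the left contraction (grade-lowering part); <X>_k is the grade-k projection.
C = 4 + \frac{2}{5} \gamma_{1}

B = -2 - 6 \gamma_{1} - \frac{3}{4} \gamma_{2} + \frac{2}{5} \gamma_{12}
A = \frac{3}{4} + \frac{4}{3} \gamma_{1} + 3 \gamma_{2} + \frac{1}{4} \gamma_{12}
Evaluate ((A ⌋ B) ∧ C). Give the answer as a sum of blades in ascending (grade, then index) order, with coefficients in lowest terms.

step 1: \frac{173}{20} - \frac{33}{10} \gamma_{1} - \frac{263}{240} \gamma_{2} + \frac{3}{10} \gamma_{12}
step 2: \frac{173}{5} - \frac{487}{50} \gamma_{1} - \frac{263}{60} \gamma_{2} + \frac{983}{600} \gamma_{12}
Answer: \frac{173}{5} - \frac{487}{50} \gamma_{1} - \frac{263}{60} \gamma_{2} + \frac{983}{600} \gamma_{12}


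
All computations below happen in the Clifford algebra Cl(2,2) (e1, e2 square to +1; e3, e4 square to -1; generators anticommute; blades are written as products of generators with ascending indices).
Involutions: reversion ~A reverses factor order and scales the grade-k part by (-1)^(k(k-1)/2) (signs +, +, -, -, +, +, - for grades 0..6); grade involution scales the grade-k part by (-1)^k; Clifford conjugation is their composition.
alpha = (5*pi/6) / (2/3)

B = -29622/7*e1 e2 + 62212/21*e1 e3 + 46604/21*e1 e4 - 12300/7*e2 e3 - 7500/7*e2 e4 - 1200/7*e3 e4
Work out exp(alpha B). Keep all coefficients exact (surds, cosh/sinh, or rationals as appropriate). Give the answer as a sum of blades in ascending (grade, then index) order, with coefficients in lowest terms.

B^2 term by term: the squares give (-29622/7)^2*(e1 e2)^2 + (62212/21)^2*(e1 e3)^2 + (46604/21)^2*(e1 e4)^2 + (-12300/7)^2*(e2 e3)^2 + (-7500/7)^2*(e2 e4)^2 + (-1200/7)^2*(e3 e4)^2 = 877462884/49*(-1) + 3870332944/441*(+1) + 2171932816/441*(+1) + 151290000/49*(+1) + 56250000/49*(+1) + 1440000/49*(-1) = -4/9 (each basis 2-blade squares to minus the product of its generators' squares); cross terms between blades sharing an index anticommute and cancel; the commuting (index-disjoint) pairs give grade-4 terms 2*c*c'*(blade product), which cancel blade by blade — e1 e2 e3 e4: 71092800/49 + 311060000/49 - 382152800/49 = 0 — confirming B is simple. So B^2 = -4/9.
B^2 = -4/9 — since the square is negative, the closed form is circular: l = 2/3, alpha*l = 5*pi/6, so exp(alpha B) = cos(5*pi/6) + (sin(5*pi/6)/(2/3))*B = -sqrt(3)/2 + (3/4)*B.
Answer: -sqrt(3)/2 - 44433/14*e1 e2 + 15553/7*e1 e3 + 11651/7*e1 e4 - 9225/7*e2 e3 - 5625/7*e2 e4 - 900/7*e3 e4
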